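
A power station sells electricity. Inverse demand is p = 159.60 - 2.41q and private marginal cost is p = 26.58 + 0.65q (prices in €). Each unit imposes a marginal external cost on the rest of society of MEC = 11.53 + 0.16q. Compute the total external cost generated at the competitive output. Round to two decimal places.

Market equilibrium (private): 26.58 + 0.65q = 159.60 - 2.41q → q_m = 43.4706.
Total external cost = ∫₀^{q_m} (11.53 + 0.16q) dq = 11.53×43.4706 + ½×0.16×43.4706² = 652.3915.

€652.39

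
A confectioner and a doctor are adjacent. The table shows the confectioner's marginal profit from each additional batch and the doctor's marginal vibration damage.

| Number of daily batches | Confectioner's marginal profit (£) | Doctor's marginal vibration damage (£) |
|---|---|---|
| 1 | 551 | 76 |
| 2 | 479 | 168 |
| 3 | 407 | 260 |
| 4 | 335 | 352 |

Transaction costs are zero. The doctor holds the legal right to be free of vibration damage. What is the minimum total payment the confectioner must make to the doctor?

£504

Efficient level: marginal profit ≥ marginal vibration damage through level 3, so k* = 3.
With the doctor holding the right, the confectioner must at least compensate total damage at k*: 76 + 168 + 260 = 504.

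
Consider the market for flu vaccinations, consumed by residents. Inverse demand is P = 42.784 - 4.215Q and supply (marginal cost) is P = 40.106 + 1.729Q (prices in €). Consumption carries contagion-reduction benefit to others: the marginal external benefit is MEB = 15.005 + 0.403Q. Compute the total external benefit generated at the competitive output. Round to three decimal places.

Market equilibrium (private): 40.106 + 1.729Q = 42.784 - 4.215Q → Q_m = 0.4505.
Total external benefit = ∫₀^{Q_m} (15.005 + 0.403Q) dQ = 15.005×0.4505 + ½×0.403×0.4505² = 6.8006.

€6.801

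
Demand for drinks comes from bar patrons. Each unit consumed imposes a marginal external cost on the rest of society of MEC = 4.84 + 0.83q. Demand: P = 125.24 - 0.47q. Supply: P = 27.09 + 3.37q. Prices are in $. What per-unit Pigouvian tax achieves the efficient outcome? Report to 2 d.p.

tax = $21.42 per unit

Social marginal benefit = demand − MEC = 120.40 - 1.30q.
Set SMB = MC: 120.40 - 1.30q = 27.09 + 3.37q → q* = 19.9807.
The Pigouvian tax equals MEC at q*: 4.84 + 0.83×19.9807 = 21.4240.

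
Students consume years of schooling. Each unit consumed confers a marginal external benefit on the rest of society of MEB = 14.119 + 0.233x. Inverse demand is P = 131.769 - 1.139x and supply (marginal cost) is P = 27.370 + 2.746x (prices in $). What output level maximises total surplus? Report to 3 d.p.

Social marginal benefit = demand + MEB = 145.888 - 0.906x.
Set SMB = MC: 145.888 - 0.906x = 27.370 + 2.746x → x* = 32.4529.

x* = 32.453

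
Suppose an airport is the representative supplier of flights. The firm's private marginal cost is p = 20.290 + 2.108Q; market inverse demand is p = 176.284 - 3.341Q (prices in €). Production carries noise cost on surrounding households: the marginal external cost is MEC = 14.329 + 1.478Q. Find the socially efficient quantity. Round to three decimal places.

Social marginal cost = private MC + MEC = 34.619 + 3.586Q.
Set SMC = demand: 34.619 + 3.586Q = 176.284 - 3.341Q → Q* = 20.4511.

Q* = 20.451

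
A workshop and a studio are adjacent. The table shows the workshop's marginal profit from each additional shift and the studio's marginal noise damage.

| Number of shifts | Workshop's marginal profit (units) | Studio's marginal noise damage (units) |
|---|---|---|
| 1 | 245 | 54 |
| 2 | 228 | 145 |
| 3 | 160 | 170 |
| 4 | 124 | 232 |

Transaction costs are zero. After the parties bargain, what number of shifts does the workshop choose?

Bargaining reaches the level where marginal profit last exceeds marginal noise damage.
That holds through level 2 (228 ≥ 145) but not at 3 (160 < 170).

2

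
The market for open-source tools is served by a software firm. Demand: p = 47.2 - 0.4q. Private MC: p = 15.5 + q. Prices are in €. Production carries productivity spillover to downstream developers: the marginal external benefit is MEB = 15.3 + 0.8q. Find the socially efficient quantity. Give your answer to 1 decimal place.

q* = 78.3

Social marginal cost = private MC − MEB = 0.2 + 0.2q.
Set SMC = demand: 0.2 + 0.2q = 47.2 - 0.4q → q* = 78.3333.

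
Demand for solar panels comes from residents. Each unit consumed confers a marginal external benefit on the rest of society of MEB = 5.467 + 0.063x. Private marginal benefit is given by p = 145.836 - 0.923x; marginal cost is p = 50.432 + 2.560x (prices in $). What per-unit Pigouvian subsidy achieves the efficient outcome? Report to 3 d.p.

Social marginal benefit = demand + MEB = 151.303 - 0.860x.
Set SMB = MC: 151.303 - 0.860x = 50.432 + 2.560x → x* = 29.4944.
The Pigouvian subsidy equals MEB at x*: 5.467 + 0.063×29.4944 = 7.3251.

subsidy = $7.325 per unit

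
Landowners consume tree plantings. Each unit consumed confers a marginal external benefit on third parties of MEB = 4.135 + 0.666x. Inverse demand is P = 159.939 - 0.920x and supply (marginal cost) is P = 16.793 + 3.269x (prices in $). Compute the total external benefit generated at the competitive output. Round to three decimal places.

Market equilibrium (private): 16.793 + 3.269x = 159.939 - 0.920x → x_m = 34.1719.
Total external benefit = ∫₀^{x_m} (4.135 + 0.666x) dx = 4.135×34.1719 + ½×0.666×34.1719² = 530.1512.

$530.151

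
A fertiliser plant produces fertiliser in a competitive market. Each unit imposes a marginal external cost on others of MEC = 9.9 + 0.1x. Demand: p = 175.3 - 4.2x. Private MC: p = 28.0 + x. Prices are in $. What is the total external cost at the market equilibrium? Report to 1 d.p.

$320.6

Market equilibrium (private): 28.0 + x = 175.3 - 4.2x → x_m = 28.3269.
Total external cost = ∫₀^{x_m} (9.9 + 0.1x) dx = 9.9×28.3269 + ½×0.1×28.3269² = 320.5570.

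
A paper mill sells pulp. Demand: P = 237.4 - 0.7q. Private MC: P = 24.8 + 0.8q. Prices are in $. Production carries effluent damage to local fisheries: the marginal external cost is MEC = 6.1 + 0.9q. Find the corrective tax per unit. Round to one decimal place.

Social marginal cost = private MC + MEC = 30.9 + 1.7q.
Set SMC = demand: 30.9 + 1.7q = 237.4 - 0.7q → q* = 86.0417.
The Pigouvian tax equals MEC at q*: 6.1 + 0.9×86.0417 = 83.5375.

tax = $83.5 per unit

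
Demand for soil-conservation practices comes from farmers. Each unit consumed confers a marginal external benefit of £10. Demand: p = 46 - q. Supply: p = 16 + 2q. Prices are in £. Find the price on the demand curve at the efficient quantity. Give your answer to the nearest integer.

Social marginal benefit = demand + MEB = 56 - q.
Set SMB = MC: 56 - q = 16 + 2q → q* = 13.3333.
Consumer price on the demand curve at q*: 46 − 1×13.3333 = 32.6667.

P = £33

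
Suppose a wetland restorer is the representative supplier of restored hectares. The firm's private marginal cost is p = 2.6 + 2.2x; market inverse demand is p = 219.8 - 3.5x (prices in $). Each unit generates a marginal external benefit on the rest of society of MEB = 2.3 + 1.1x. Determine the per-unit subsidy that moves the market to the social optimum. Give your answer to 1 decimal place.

subsidy = $54.8 per unit

Social marginal cost = private MC − MEB = 0.3 + 1.1x.
Set SMC = demand: 0.3 + 1.1x = 219.8 - 3.5x → x* = 47.7174.
The Pigouvian subsidy equals MEB at x*: 2.3 + 1.1×47.7174 = 54.7891.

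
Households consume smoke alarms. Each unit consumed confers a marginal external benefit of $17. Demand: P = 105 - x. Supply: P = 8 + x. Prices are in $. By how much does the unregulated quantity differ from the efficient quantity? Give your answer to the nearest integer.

Market equilibrium (private): 8 + x = 105 - x → x_m = 48.5000.
Social marginal benefit = demand + MEB = 122 - x.
Set SMB = MC: 122 - x = 8 + x → x* = 57.0000.
Gap = |48.5000 − 57.0000| = 8.5000.

9 units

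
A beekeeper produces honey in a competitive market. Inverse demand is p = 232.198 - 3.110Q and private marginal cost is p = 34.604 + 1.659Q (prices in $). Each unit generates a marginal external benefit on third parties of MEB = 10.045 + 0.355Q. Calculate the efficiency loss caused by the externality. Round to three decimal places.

DWL = $69.409

Market equilibrium (private): 34.604 + 1.659Q = 232.198 - 3.110Q → Q_m = 41.4330.
Social marginal cost = private MC − MEB = 24.559 + 1.304Q.
Set SMC = demand: 24.559 + 1.304Q = 232.198 - 3.110Q → Q* = 47.0410.
The loss is the area between SMC and demand from Q* to Q_m; with linear curves that's a triangle of height MEB(Q_m).
DWL = ½ × 5.6080 × 24.7537 = 69.4094.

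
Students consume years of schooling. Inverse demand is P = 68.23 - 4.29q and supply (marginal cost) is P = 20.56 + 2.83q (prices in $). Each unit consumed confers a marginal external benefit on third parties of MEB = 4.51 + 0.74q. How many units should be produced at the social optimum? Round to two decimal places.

Social marginal benefit = demand + MEB = 72.74 - 3.55q.
Set SMB = MC: 72.74 - 3.55q = 20.56 + 2.83q → q* = 8.1787.

q* = 8.18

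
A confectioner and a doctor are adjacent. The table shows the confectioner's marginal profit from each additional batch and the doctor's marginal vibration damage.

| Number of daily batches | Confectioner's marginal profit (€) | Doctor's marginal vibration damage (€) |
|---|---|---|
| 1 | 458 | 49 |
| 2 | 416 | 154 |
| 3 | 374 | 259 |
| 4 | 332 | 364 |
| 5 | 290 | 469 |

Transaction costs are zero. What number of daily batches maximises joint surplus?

Bargaining reaches the level where marginal profit last exceeds marginal vibration damage.
That holds through level 3 (374 ≥ 259) but not at 4 (332 < 364).

3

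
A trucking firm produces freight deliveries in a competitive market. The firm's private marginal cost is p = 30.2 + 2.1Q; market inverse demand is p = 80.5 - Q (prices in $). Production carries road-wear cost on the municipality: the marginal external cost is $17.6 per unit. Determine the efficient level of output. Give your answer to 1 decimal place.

Social marginal cost = private MC + MEC = 47.8 + 2.1Q.
Set SMC = demand: 47.8 + 2.1Q = 80.5 - Q → Q* = 10.5484.

Q* = 10.5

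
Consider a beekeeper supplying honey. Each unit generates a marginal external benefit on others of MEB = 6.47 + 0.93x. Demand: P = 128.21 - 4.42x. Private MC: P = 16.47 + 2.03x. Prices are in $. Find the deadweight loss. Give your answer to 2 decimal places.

DWL = $46.19

Market equilibrium (private): 16.47 + 2.03x = 128.21 - 4.42x → x_m = 17.3240.
Social marginal cost = private MC − MEB = 10.00 + 1.10x.
Set SMC = demand: 10.00 + 1.10x = 128.21 - 4.42x → x* = 21.4149.
The welfare-loss triangle has base |x_m − x*| and height MEB(x_m) (the vertical gap between SMC and demand is zero at x* and MEB at x_m).
DWL = ½ × 4.0909 × 22.5813 = 46.1889.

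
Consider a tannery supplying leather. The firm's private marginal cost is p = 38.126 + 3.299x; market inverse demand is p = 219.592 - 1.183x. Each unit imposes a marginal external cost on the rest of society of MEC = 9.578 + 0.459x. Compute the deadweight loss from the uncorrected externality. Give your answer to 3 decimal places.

DWL = 80.256

Market equilibrium (private): 38.126 + 3.299x = 219.592 - 1.183x → x_m = 40.4877.
Social marginal cost = private MC + MEC = 47.704 + 3.758x.
Set SMC = demand: 47.704 + 3.758x = 219.592 - 1.183x → x* = 34.7881.
Height of the DWL triangle at x_m is SMC(x_m) − demand(x_m) = MEC(x_m) = 28.1619.
DWL = ½ × 5.6996 × 28.1619 = 80.2558.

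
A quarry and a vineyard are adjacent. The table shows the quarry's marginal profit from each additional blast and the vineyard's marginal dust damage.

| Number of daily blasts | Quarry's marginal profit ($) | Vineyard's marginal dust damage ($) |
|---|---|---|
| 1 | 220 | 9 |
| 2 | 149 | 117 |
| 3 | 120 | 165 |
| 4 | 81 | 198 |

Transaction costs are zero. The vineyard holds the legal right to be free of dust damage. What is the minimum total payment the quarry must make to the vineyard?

$126

Efficient level: marginal profit ≥ marginal dust damage through level 2, so k* = 2.
With the vineyard holding the right, the quarry must at least compensate total damage at k*: 9 + 117 = 126.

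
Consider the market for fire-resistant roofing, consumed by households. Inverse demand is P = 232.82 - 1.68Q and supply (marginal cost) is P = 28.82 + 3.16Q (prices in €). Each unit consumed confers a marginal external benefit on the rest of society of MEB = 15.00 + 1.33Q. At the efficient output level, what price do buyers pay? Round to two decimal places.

P = €128.00

Social marginal benefit = demand + MEB = 247.82 - 0.35Q.
Set SMB = MC: 247.82 - 0.35Q = 28.82 + 3.16Q → Q* = 62.3932.
Consumer price on the demand curve at Q*: 232.82 − 1.68×62.3932 = 127.9994.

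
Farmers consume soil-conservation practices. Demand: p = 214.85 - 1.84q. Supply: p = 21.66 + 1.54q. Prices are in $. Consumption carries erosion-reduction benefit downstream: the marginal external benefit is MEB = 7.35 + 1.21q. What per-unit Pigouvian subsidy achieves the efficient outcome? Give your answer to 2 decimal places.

subsidy = $119.17 per unit

Social marginal benefit = demand + MEB = 222.20 - 0.63q.
Set SMB = MC: 222.20 - 0.63q = 21.66 + 1.54q → q* = 92.4147.
The Pigouvian subsidy equals MEB at q*: 7.35 + 1.21×92.4147 = 119.1718.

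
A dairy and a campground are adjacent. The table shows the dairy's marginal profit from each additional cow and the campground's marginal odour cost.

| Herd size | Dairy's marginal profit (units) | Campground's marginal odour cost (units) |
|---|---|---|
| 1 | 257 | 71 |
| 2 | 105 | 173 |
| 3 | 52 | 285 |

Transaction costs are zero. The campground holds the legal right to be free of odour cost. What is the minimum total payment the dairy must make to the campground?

71

Efficient level: marginal profit ≥ marginal odour cost through level 1, so k* = 1.
With the campground holding the right, the dairy must at least compensate total damage at k*: 71 = 71.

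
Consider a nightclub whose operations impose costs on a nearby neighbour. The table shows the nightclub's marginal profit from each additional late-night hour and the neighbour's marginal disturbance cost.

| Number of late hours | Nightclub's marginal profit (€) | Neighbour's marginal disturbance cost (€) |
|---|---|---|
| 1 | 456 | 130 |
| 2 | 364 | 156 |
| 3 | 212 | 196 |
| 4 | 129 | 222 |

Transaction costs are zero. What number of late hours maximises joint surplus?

3

Bargaining reaches the level where marginal profit last exceeds marginal disturbance cost.
That holds through level 3 (212 ≥ 196) but not at 4 (129 < 222).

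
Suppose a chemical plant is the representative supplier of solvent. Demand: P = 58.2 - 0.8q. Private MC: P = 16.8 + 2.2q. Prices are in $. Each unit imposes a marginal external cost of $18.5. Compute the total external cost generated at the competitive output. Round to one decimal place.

Market equilibrium (private): 16.8 + 2.2q = 58.2 - 0.8q → q_m = 13.8000.
Total external cost = MEC × q_m = 18.5 × 13.8000 = 255.3000.

$255.3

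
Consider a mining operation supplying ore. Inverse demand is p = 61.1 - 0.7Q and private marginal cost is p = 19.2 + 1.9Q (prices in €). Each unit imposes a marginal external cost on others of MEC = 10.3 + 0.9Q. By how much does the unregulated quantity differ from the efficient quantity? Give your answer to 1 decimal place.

7.1 units

Market equilibrium (private): 19.2 + 1.9Q = 61.1 - 0.7Q → Q_m = 16.1154.
Social marginal cost = private MC + MEC = 29.5 + 2.8Q.
Set SMC = demand: 29.5 + 2.8Q = 61.1 - 0.7Q → Q* = 9.0286.
Gap = |16.1154 − 9.0286| = 7.0868.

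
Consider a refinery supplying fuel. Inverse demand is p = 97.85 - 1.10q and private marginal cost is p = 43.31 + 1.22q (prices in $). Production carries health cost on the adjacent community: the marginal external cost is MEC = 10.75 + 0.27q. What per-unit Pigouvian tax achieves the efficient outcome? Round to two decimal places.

Social marginal cost = private MC + MEC = 54.06 + 1.49q.
Set SMC = demand: 54.06 + 1.49q = 97.85 - 1.10q → q* = 16.9073.
The Pigouvian tax equals MEC at q*: 10.75 + 0.27×16.9073 = 15.3150.

tax = $15.31 per unit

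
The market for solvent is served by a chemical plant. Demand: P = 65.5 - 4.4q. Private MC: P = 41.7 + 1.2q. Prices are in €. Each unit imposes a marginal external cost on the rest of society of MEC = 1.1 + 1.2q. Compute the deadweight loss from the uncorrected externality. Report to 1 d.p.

Market equilibrium (private): 41.7 + 1.2q = 65.5 - 4.4q → q_m = 4.2500.
Social marginal cost = private MC + MEC = 42.8 + 2.4q.
Set SMC = demand: 42.8 + 2.4q = 65.5 - 4.4q → q* = 3.3382.
Height of the DWL triangle at q_m is SMC(q_m) − demand(q_m) = MEC(q_m) = 6.2000.
DWL = ½ × 0.9118 × 6.2000 = 2.8266.

DWL = €2.8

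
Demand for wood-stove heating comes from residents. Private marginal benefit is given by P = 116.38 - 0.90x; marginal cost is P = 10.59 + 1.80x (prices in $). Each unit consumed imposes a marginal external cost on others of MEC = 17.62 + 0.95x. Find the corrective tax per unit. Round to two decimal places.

tax = $40.57 per unit

Social marginal benefit = demand − MEC = 98.76 - 1.85x.
Set SMB = MC: 98.76 - 1.85x = 10.59 + 1.80x → x* = 24.1562.
The Pigouvian tax equals MEC at x*: 17.62 + 0.95×24.1562 = 40.5684.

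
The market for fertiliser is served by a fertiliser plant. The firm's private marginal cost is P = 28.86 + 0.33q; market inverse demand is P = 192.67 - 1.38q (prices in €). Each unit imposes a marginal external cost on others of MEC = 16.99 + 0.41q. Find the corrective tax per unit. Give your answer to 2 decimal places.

tax = €45.38 per unit

Social marginal cost = private MC + MEC = 45.85 + 0.74q.
Set SMC = demand: 45.85 + 0.74q = 192.67 - 1.38q → q* = 69.2547.
The Pigouvian tax equals MEC at q*: 16.99 + 0.41×69.2547 = 45.3844.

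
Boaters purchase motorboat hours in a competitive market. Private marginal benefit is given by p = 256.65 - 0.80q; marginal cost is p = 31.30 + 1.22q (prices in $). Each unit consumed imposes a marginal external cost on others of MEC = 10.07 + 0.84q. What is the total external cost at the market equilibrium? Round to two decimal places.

Market equilibrium (private): 31.30 + 1.22q = 256.65 - 0.80q → q_m = 111.5594.
Total external cost = ∫₀^{q_m} (10.07 + 0.84q) dq = 10.07×111.5594 + ½×0.84×111.5594² = 6350.5130.

$6350.51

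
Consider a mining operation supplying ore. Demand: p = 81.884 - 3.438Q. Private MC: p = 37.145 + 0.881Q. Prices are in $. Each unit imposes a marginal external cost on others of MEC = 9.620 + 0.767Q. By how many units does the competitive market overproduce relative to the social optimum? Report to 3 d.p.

3.454 units

Market equilibrium (private): 37.145 + 0.881Q = 81.884 - 3.438Q → Q_m = 10.3586.
Social marginal cost = private MC + MEC = 46.765 + 1.648Q.
Set SMC = demand: 46.765 + 1.648Q = 81.884 - 3.438Q → Q* = 6.9050.
Gap = |10.3586 − 6.9050| = 3.4536.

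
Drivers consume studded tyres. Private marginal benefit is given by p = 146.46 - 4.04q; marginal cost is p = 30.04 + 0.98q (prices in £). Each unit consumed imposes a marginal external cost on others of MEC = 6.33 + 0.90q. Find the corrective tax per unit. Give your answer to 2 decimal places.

tax = £23.07 per unit

Social marginal benefit = demand − MEC = 140.13 - 4.94q.
Set SMB = MC: 140.13 - 4.94q = 30.04 + 0.98q → q* = 18.5963.
The Pigouvian tax equals MEC at q*: 6.33 + 0.90×18.5963 = 23.0667.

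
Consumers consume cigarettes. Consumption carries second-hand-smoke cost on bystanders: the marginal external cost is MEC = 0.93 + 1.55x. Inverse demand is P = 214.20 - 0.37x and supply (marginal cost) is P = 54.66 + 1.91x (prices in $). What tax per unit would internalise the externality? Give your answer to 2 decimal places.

Social marginal benefit = demand − MEC = 213.27 - 1.92x.
Set SMB = MC: 213.27 - 1.92x = 54.66 + 1.91x → x* = 41.4125.
The Pigouvian tax equals MEC at x*: 0.93 + 1.55×41.4125 = 65.1194.

tax = $65.12 per unit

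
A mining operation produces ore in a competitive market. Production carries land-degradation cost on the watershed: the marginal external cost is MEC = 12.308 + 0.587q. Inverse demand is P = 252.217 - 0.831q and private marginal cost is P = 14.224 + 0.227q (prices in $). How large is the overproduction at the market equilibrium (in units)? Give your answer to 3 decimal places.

Market equilibrium (private): 14.224 + 0.227q = 252.217 - 0.831q → q_m = 224.9461.
Social marginal cost = private MC + MEC = 26.532 + 0.814q.
Set SMC = demand: 26.532 + 0.814q = 252.217 - 0.831q → q* = 137.1945.
Gap = |224.9461 − 137.1945| = 87.7516.

87.752 units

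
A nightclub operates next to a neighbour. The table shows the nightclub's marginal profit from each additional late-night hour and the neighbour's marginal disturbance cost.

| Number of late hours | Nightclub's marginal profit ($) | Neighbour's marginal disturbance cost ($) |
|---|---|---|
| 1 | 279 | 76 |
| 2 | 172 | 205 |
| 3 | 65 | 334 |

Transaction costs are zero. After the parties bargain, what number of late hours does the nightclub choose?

1

Bargaining reaches the level where marginal profit last exceeds marginal disturbance cost.
That holds through level 1 (279 ≥ 76) but not at 2 (172 < 205).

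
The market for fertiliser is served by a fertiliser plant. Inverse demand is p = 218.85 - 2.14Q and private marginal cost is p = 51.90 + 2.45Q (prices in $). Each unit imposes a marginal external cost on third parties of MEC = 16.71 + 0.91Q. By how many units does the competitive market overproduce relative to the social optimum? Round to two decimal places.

Market equilibrium (private): 51.90 + 2.45Q = 218.85 - 2.14Q → Q_m = 36.3725.
Social marginal cost = private MC + MEC = 68.61 + 3.36Q.
Set SMC = demand: 68.61 + 3.36Q = 218.85 - 2.14Q → Q* = 27.3164.
Gap = |36.3725 − 27.3164| = 9.0561.

9.06 units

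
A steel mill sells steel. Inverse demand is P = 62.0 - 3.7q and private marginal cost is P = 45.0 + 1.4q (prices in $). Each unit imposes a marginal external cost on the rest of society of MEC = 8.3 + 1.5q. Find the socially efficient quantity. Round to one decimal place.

Social marginal cost = private MC + MEC = 53.3 + 2.9q.
Set SMC = demand: 53.3 + 2.9q = 62.0 - 3.7q → q* = 1.3182.

q* = 1.3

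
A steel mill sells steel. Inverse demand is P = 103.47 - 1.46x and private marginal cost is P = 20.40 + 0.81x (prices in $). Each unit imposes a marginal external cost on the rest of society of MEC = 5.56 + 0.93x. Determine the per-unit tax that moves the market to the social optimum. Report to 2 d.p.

Social marginal cost = private MC + MEC = 25.96 + 1.74x.
Set SMC = demand: 25.96 + 1.74x = 103.47 - 1.46x → x* = 24.2219.
The Pigouvian tax equals MEC at x*: 5.56 + 0.93×24.2219 = 28.0864.

tax = $28.09 per unit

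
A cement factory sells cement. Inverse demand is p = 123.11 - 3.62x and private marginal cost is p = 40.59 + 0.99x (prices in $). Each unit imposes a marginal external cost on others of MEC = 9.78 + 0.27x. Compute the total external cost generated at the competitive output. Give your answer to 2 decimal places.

Market equilibrium (private): 40.59 + 0.99x = 123.11 - 3.62x → x_m = 17.9002.
Total external cost = ∫₀^{x_m} (9.78 + 0.27x) dx = 9.78×17.9002 + ½×0.27×17.9002² = 218.3203.

$218.32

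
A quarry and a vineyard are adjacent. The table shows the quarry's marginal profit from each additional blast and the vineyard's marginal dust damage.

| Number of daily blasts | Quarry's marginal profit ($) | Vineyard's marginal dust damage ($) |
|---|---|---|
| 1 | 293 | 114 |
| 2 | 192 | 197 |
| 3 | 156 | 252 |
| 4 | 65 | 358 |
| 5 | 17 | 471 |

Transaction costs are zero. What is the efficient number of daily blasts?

1

Bargaining reaches the level where marginal profit last exceeds marginal dust damage.
That holds through level 1 (293 ≥ 114) but not at 2 (192 < 197).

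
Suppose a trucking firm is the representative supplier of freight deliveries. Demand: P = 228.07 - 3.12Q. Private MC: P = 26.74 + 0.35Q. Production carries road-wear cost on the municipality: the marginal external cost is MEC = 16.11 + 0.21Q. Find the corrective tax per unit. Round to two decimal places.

tax = 26.68 per unit

Social marginal cost = private MC + MEC = 42.85 + 0.56Q.
Set SMC = demand: 42.85 + 0.56Q = 228.07 - 3.12Q → Q* = 50.3315.
The Pigouvian tax equals MEC at Q*: 16.11 + 0.21×50.3315 = 26.6796.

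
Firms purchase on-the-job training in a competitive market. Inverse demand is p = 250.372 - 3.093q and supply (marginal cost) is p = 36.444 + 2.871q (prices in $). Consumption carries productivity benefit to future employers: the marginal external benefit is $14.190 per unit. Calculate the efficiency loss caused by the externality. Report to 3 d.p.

Market equilibrium (private): 36.444 + 2.871q = 250.372 - 3.093q → q_m = 35.8699.
Social marginal benefit = demand + MEB = 264.562 - 3.093q.
Set SMB = MC: 264.562 - 3.093q = 36.444 + 2.871q → q* = 38.2492.
The loss is the area between SMB and MC from q* to q_m; with linear curves that's a triangle of height MEB(q_m).
DWL = ½ × 2.3793 × 14.1900 = 16.8811.

DWL = $16.881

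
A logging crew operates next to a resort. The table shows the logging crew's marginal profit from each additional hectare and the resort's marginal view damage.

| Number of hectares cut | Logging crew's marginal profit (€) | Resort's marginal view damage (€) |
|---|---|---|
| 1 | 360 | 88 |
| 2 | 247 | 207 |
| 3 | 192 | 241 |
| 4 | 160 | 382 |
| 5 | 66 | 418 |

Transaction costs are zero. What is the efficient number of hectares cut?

Bargaining reaches the level where marginal profit last exceeds marginal view damage.
That holds through level 2 (247 ≥ 207) but not at 3 (192 < 241).

2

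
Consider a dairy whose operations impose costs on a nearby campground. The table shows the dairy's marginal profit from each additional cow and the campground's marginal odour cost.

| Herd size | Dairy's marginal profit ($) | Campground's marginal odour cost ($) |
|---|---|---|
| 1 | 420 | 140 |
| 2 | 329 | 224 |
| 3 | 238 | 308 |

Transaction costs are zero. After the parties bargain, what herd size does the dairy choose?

2

Bargaining reaches the level where marginal profit last exceeds marginal odour cost.
That holds through level 2 (329 ≥ 224) but not at 3 (238 < 308).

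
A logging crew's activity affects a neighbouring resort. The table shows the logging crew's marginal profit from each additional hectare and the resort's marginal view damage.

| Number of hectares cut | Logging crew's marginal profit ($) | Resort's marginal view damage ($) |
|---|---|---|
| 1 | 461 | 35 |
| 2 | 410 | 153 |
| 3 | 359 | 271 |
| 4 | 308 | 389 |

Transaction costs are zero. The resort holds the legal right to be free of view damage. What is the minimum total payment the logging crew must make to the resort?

Efficient level: marginal profit ≥ marginal view damage through level 3, so k* = 3.
With the resort holding the right, the logging crew must at least compensate total damage at k*: 35 + 153 + 271 = 459.

$459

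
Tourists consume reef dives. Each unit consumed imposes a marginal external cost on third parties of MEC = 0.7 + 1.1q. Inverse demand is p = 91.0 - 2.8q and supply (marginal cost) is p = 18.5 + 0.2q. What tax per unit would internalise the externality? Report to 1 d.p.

Social marginal benefit = demand − MEC = 90.3 - 3.9q.
Set SMB = MC: 90.3 - 3.9q = 18.5 + 0.2q → q* = 17.5122.
The Pigouvian tax equals MEC at q*: 0.7 + 1.1×17.5122 = 19.9634.

tax = 20.0 per unit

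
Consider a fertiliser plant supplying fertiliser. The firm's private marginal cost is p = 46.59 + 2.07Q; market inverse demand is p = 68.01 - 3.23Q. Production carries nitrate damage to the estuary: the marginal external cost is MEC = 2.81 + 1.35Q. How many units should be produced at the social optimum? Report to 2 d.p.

Social marginal cost = private MC + MEC = 49.40 + 3.42Q.
Set SMC = demand: 49.40 + 3.42Q = 68.01 - 3.23Q → Q* = 2.7985.

Q* = 2.80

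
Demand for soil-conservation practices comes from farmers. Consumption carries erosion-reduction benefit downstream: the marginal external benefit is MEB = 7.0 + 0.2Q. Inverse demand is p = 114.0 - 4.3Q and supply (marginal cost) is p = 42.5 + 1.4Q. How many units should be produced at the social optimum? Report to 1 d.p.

Q* = 14.3

Social marginal benefit = demand + MEB = 121.0 - 4.1Q.
Set SMB = MC: 121.0 - 4.1Q = 42.5 + 1.4Q → Q* = 14.2727.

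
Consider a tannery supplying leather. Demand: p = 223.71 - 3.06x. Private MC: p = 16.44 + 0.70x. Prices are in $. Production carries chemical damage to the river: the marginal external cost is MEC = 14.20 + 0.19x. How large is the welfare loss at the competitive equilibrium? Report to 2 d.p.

Market equilibrium (private): 16.44 + 0.70x = 223.71 - 3.06x → x_m = 55.1250.
Social marginal cost = private MC + MEC = 30.64 + 0.89x.
Set SMC = demand: 30.64 + 0.89x = 223.71 - 3.06x → x* = 48.8785.
The welfare-loss triangle has base |x_m − x*| and height MEC(x_m) (the vertical gap between SMC and demand is zero at x* and MEC at x_m).
DWL = ½ × 6.2465 × 24.6738 = 77.0624.

DWL = $77.06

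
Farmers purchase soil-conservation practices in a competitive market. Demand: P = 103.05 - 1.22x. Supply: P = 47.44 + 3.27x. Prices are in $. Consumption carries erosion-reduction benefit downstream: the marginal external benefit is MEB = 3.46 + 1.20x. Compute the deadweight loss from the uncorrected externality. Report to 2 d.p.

Market equilibrium (private): 47.44 + 3.27x = 103.05 - 1.22x → x_m = 12.3853.
Social marginal benefit = demand + MEB = 106.51 - 0.02x.
Set SMB = MC: 106.51 - 0.02x = 47.44 + 3.27x → x* = 17.9544.
Height of the DWL triangle at x_m is SMB(x_m) − MC(x_m) = MEB(x_m) = 18.3224.
DWL = ½ × 5.5691 × 18.3224 = 51.0196.

DWL = $51.02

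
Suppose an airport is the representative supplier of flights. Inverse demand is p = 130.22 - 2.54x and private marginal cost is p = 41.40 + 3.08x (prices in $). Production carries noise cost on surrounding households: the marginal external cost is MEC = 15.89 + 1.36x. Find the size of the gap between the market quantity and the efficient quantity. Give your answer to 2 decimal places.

Market equilibrium (private): 41.40 + 3.08x = 130.22 - 2.54x → x_m = 15.8043.
Social marginal cost = private MC + MEC = 57.29 + 4.44x.
Set SMC = demand: 57.29 + 4.44x = 130.22 - 2.54x → x* = 10.4484.
Gap = |15.8043 − 10.4484| = 5.3559.

5.36 units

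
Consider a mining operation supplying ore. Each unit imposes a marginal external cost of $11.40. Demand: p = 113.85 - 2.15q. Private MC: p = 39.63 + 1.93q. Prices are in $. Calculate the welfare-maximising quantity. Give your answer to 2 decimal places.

Social marginal cost = private MC + MEC = 51.03 + 1.93q.
Set SMC = demand: 51.03 + 1.93q = 113.85 - 2.15q → q* = 15.3971.

q* = 15.40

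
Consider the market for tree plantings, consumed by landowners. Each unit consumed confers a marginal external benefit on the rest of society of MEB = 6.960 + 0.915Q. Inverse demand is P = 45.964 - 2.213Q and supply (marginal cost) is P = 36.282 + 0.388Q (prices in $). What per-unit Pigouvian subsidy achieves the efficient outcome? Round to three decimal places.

Social marginal benefit = demand + MEB = 52.924 - 1.298Q.
Set SMB = MC: 52.924 - 1.298Q = 36.282 + 0.388Q → Q* = 9.8707.
The Pigouvian subsidy equals MEB at Q*: 6.960 + 0.915×9.8707 = 15.9917.

subsidy = $15.992 per unit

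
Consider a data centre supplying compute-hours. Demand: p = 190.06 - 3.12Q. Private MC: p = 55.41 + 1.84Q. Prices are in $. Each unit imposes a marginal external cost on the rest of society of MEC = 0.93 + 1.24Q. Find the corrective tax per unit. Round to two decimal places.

Social marginal cost = private MC + MEC = 56.34 + 3.08Q.
Set SMC = demand: 56.34 + 3.08Q = 190.06 - 3.12Q → Q* = 21.5677.
The Pigouvian tax equals MEC at Q*: 0.93 + 1.24×21.5677 = 27.6739.

tax = $27.67 per unit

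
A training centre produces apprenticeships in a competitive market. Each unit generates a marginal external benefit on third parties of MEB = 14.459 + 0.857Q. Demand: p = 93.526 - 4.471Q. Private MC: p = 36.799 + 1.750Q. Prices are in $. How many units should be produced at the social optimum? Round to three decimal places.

Q* = 13.271

Social marginal cost = private MC − MEB = 22.340 + 0.893Q.
Set SMC = demand: 22.340 + 0.893Q = 93.526 - 4.471Q → Q* = 13.2711.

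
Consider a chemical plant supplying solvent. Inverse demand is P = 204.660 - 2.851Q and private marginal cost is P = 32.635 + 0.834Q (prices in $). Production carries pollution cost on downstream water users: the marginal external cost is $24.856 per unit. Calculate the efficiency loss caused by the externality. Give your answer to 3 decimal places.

DWL = $83.829

Market equilibrium (private): 32.635 + 0.834Q = 204.660 - 2.851Q → Q_m = 46.6825.
Social marginal cost = private MC + MEC = 57.491 + 0.834Q.
Set SMC = demand: 57.491 + 0.834Q = 204.660 - 2.851Q → Q* = 39.9373.
The welfare-loss triangle has base |Q_m − Q*| and height MEC(Q_m) (the vertical gap between SMC and demand is zero at Q* and MEC at Q_m).
DWL = ½ × 6.7452 × 24.8560 = 83.8293.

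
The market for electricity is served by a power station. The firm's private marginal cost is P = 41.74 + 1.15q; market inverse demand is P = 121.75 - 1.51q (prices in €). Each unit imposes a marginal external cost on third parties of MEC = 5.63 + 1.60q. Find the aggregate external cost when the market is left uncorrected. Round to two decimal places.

€893.14

Market equilibrium (private): 41.74 + 1.15q = 121.75 - 1.51q → q_m = 30.0789.
Total external cost = ∫₀^{q_m} (5.63 + 1.60q) dq = 5.63×30.0789 + ½×1.60×30.0789² = 893.1364.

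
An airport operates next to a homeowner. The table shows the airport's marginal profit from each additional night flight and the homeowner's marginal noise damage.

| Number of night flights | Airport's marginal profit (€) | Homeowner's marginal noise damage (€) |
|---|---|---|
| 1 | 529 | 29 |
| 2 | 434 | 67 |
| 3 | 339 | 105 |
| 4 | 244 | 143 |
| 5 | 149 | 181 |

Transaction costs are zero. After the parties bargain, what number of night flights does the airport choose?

4

Bargaining reaches the level where marginal profit last exceeds marginal noise damage.
That holds through level 4 (244 ≥ 143) but not at 5 (149 < 181).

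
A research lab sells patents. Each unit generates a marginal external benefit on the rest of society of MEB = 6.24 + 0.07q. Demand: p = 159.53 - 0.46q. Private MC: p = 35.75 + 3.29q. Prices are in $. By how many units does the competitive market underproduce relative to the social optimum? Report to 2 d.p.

2.32 units

Market equilibrium (private): 35.75 + 3.29q = 159.53 - 0.46q → q_m = 33.0080.
Social marginal cost = private MC − MEB = 29.51 + 3.22q.
Set SMC = demand: 29.51 + 3.22q = 159.53 - 0.46q → q* = 35.3315.
Gap = |33.0080 − 35.3315| = 2.3235.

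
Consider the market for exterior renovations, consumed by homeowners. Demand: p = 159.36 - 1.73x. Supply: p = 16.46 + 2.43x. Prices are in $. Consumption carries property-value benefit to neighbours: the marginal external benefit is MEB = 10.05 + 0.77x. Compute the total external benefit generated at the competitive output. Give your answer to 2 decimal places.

$799.52

Market equilibrium (private): 16.46 + 2.43x = 159.36 - 1.73x → x_m = 34.3510.
Total external benefit = ∫₀^{x_m} (10.05 + 0.77x) dx = 10.05×34.3510 + ½×0.77×34.3510² = 799.5242.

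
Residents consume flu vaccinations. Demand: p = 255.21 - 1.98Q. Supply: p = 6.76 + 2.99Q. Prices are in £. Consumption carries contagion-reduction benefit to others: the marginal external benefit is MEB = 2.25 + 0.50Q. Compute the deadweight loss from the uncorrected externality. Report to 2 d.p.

Market equilibrium (private): 6.76 + 2.99Q = 255.21 - 1.98Q → Q_m = 49.9899.
Social marginal benefit = demand + MEB = 257.46 - 1.48Q.
Set SMB = MC: 257.46 - 1.48Q = 6.76 + 2.99Q → Q* = 56.0850.
Between Q* and Q_m the wedge SMB − MC runs linearly from 0 to MEB(Q_m), so the loss is a triangle.
DWL = ½ × 6.0951 × 27.2450 = 83.0305.

DWL = £83.03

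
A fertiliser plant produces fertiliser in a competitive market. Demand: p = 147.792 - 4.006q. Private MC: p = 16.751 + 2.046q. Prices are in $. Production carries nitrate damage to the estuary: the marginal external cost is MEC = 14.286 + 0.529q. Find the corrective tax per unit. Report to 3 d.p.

Social marginal cost = private MC + MEC = 31.037 + 2.575q.
Set SMC = demand: 31.037 + 2.575q = 147.792 - 4.006q → q* = 17.7412.
The Pigouvian tax equals MEC at q*: 14.286 + 0.529×17.7412 = 23.6711.

tax = $23.671 per unit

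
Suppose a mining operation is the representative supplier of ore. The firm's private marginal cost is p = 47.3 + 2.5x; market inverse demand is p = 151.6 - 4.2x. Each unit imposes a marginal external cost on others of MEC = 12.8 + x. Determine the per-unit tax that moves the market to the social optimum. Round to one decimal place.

tax = 24.7 per unit

Social marginal cost = private MC + MEC = 60.1 + 3.5x.
Set SMC = demand: 60.1 + 3.5x = 151.6 - 4.2x → x* = 11.8831.
The Pigouvian tax equals MEC at x*: 12.8 + 1.0×11.8831 = 24.6831.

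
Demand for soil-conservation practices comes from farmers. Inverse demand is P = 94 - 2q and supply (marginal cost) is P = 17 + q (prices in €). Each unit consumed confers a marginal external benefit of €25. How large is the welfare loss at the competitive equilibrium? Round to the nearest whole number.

DWL = €104

Market equilibrium (private): 17 + q = 94 - 2q → q_m = 25.6667.
Social marginal benefit = demand + MEB = 119 - 2q.
Set SMB = MC: 119 - 2q = 17 + q → q* = 34.0000.
Between q* and q_m the wedge SMB − MC runs linearly from 0 to MEB(q_m), so the loss is a triangle.
DWL = ½ × 8.3333 × 25.0000 = 104.1663.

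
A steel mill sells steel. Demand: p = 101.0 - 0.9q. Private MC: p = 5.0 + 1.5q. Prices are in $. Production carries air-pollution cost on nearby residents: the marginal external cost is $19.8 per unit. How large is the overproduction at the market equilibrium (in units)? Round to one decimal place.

8.3 units

Market equilibrium (private): 5.0 + 1.5q = 101.0 - 0.9q → q_m = 40.0000.
Social marginal cost = private MC + MEC = 24.8 + 1.5q.
Set SMC = demand: 24.8 + 1.5q = 101.0 - 0.9q → q* = 31.7500.
Gap = |40.0000 − 31.7500| = 8.2500.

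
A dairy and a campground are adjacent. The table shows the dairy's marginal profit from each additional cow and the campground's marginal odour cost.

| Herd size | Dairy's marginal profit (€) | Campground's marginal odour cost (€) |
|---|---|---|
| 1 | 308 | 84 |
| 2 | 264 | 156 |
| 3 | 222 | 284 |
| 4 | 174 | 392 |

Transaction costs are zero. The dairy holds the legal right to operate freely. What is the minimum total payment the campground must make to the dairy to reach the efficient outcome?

Left alone the dairy would choose level 4 (marginal profit stays positive).
Efficient level: k* = 2 (marginal profit ≥ marginal odour cost through 2).
The campground must at least cover the dairy's forgone profit from cutting 4→2: 222 + 174 = 396.

€396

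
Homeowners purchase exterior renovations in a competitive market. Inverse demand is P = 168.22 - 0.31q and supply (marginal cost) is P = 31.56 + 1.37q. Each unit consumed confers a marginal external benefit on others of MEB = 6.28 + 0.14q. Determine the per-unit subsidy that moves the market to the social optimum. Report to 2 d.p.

subsidy = 19.27 per unit

Social marginal benefit = demand + MEB = 174.50 - 0.17q.
Set SMB = MC: 174.50 - 0.17q = 31.56 + 1.37q → q* = 92.8182.
The Pigouvian subsidy equals MEB at q*: 6.28 + 0.14×92.8182 = 19.2745.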